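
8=8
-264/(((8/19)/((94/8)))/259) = -7632471/4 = -1908117.75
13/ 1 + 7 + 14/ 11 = 234/ 11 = 21.27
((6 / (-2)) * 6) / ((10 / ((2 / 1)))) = -3.60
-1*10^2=-100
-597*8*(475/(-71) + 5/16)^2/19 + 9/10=-156668932449/15324640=-10223.34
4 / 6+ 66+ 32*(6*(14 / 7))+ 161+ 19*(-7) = 1436 / 3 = 478.67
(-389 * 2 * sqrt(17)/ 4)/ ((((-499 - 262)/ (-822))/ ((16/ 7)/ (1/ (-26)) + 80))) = -17819.51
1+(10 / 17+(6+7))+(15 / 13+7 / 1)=5026 / 221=22.74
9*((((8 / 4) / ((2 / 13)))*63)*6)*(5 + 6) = 486486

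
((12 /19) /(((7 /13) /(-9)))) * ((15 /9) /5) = -468 /133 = -3.52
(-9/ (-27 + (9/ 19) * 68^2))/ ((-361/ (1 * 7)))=7/ 86773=0.00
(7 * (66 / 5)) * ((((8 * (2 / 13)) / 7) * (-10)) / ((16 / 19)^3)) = -226347 / 832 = -272.05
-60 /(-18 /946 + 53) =-1419 /1253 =-1.13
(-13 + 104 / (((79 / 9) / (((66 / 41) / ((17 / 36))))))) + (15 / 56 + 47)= 230206313 / 3083528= 74.66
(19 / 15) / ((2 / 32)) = 304 / 15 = 20.27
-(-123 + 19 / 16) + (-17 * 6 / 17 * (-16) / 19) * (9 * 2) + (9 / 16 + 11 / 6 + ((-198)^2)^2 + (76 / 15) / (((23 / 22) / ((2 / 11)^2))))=1536953831.32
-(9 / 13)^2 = -81 / 169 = -0.48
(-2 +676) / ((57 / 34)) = 22916 / 57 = 402.04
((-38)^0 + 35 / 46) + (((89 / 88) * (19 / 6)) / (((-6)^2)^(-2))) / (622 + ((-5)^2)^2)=3211299 / 630982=5.09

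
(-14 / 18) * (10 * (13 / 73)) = -1.39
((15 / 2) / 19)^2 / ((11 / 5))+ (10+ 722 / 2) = 371.07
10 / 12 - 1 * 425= -2545 / 6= -424.17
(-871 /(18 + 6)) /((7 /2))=-871 /84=-10.37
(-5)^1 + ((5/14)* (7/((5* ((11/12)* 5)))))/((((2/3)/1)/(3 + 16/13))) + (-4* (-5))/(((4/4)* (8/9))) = 473/26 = 18.19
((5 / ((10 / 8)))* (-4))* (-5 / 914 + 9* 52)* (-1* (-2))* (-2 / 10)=6843952 / 2285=2995.16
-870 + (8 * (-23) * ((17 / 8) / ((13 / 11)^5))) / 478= -154468877921 / 177478054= -870.35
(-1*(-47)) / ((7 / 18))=846 / 7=120.86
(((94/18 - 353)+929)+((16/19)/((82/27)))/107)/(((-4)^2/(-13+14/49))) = -38805912343/84019824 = -461.87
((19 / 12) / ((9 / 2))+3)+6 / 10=1067 / 270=3.95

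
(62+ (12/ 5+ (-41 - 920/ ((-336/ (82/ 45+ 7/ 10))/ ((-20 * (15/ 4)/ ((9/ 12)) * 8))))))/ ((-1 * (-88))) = -5198887/ 83160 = -62.52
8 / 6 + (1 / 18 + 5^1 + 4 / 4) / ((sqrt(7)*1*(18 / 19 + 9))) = 2071*sqrt(7) / 23814 + 4 / 3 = 1.56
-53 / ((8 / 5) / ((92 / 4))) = -6095 / 8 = -761.88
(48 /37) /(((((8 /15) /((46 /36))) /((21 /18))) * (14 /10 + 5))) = 0.57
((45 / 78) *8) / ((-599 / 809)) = -48540 / 7787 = -6.23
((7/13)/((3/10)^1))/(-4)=-35/78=-0.45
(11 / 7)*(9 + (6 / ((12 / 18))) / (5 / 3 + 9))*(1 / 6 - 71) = -70125 / 64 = -1095.70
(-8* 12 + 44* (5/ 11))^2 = 5776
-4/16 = -1/4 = -0.25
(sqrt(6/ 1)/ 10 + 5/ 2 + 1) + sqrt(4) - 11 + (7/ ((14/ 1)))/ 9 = -49/ 9 + sqrt(6)/ 10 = -5.20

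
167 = 167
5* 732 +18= 3678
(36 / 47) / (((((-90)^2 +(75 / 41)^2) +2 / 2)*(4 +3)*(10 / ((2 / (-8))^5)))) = -15129 / 11474177469440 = -0.00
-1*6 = -6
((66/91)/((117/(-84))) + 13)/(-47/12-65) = -25308/139763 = -0.18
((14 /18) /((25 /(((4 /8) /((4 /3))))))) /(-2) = -7 /1200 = -0.01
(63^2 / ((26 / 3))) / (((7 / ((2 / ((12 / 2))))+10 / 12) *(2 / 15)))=535815 / 3406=157.32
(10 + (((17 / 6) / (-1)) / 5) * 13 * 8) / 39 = -1.25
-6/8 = -3/4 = -0.75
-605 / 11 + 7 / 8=-433 / 8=-54.12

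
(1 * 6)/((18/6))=2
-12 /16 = -0.75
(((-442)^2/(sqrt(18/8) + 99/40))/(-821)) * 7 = -54701920/130539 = -419.05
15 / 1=15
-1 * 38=-38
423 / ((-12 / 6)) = -423 / 2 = -211.50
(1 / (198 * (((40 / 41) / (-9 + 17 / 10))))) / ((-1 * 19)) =2993 / 1504800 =0.00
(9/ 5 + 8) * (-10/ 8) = -49/ 4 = -12.25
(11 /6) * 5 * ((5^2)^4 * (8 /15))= 17187500 /9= 1909722.22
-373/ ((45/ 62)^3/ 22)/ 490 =-977859784/ 22325625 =-43.80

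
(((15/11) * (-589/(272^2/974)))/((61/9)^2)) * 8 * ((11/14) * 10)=-1742571225/120441328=-14.47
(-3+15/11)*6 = -108/11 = -9.82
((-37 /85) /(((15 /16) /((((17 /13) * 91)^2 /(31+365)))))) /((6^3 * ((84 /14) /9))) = -30821 /267300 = -0.12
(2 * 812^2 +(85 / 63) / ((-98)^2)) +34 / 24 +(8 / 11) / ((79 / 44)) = 31516098607043 / 23899554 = 1318689.82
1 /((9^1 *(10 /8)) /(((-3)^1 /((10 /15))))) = -2 /5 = -0.40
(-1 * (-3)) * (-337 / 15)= -337 / 5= -67.40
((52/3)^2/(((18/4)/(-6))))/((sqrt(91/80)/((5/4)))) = -4160 * sqrt(455)/189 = -469.50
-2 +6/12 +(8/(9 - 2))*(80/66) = -53/462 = -0.11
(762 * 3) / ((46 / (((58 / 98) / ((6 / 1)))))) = 4.90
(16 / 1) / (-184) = -2 / 23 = -0.09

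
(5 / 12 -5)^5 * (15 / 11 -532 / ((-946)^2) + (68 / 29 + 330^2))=-20409319806390625 / 92657088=-220267226.68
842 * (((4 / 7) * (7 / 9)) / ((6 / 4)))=6736 / 27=249.48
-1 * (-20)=20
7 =7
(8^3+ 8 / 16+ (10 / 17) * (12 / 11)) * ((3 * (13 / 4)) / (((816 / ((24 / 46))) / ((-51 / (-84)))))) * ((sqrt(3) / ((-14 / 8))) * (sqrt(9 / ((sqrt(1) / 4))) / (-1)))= 22454055 * sqrt(3) / 3371984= 11.53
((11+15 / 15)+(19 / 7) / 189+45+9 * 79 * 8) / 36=3800327 / 23814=159.58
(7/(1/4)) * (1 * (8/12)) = 56/3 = 18.67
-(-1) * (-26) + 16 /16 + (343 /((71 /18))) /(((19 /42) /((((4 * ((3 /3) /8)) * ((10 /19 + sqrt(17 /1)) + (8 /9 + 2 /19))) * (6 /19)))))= 10298635 /486989 + 777924 * sqrt(17) /25631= 146.29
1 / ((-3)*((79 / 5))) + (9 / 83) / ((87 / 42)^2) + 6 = 99328919 / 16543311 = 6.00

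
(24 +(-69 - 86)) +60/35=-905/7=-129.29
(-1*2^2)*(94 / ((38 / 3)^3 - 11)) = -10152 / 54575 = -0.19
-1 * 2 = -2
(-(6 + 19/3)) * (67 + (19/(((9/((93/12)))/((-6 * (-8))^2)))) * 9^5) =-82358713327/3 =-27452904442.33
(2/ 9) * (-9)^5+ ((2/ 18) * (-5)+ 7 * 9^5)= 3601984/ 9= 400220.44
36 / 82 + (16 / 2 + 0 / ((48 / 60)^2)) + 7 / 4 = 1671 / 164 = 10.19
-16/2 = -8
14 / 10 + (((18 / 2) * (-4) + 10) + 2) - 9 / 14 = -1627 / 70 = -23.24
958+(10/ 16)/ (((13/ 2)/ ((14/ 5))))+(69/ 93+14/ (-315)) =34781723/ 36270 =958.97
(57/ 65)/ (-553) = -57/ 35945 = -0.00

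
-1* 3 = -3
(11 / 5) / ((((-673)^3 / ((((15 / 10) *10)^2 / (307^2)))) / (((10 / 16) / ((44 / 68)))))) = -3825 / 229832759048264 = -0.00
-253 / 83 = -3.05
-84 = -84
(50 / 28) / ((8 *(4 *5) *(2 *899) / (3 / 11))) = 15 / 8860544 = 0.00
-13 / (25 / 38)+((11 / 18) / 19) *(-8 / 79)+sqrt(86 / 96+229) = -6674546 / 337725+sqrt(33105) / 12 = -4.60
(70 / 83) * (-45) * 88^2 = -24393600 / 83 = -293898.80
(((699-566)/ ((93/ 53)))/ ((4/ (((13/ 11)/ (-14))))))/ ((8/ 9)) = -39273/ 21824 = -1.80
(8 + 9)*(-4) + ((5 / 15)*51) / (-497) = -33813 / 497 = -68.03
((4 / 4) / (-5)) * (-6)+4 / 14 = 52 / 35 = 1.49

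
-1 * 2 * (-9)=18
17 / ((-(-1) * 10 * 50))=17 / 500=0.03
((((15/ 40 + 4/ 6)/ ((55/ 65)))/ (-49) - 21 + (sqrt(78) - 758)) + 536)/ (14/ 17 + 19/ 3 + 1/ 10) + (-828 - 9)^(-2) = -187206534101789/ 5590089453564 + 510 * sqrt(78)/ 3701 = -32.27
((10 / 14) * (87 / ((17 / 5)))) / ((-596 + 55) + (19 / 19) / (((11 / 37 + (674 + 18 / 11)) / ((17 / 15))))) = -8975300625 / 265663948564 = -0.03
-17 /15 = -1.13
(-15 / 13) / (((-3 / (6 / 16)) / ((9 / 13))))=135 / 1352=0.10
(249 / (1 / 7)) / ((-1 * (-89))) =19.58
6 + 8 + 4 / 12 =43 / 3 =14.33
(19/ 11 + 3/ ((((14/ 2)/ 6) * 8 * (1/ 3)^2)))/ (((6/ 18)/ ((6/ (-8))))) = -10.40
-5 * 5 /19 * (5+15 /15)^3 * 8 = -43200 /19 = -2273.68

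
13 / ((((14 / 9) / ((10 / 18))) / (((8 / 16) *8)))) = 130 / 7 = 18.57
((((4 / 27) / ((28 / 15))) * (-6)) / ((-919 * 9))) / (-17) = -10 / 2952747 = -0.00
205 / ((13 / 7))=1435 / 13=110.38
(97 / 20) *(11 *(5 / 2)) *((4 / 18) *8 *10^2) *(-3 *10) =-2134000 / 3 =-711333.33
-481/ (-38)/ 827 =481/ 31426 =0.02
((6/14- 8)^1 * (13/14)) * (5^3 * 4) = -3515.31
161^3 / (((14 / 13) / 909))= 3522547255.50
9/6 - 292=-581/2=-290.50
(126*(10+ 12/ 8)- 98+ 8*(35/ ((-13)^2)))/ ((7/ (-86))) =-2808502/ 169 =-16618.36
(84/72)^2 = 49/36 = 1.36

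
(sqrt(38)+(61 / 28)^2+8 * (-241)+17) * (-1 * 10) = 7472515 / 392- 10 * sqrt(38) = 19000.89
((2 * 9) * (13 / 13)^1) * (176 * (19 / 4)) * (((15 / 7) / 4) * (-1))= -56430 / 7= -8061.43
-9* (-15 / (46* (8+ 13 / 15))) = 2025 / 6118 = 0.33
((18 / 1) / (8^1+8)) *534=2403 / 4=600.75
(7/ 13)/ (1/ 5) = 35/ 13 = 2.69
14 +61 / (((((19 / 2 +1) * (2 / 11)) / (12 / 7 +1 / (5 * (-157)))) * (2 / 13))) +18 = 387.78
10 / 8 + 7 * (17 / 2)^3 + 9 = 34473 / 8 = 4309.12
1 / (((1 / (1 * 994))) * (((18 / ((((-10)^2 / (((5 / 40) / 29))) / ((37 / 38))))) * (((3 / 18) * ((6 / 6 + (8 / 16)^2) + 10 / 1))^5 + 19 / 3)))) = 14357469593600 / 321979587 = 44591.24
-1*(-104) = 104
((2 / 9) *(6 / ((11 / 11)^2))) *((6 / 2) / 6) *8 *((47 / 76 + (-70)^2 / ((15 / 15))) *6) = 2979576 / 19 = 156819.79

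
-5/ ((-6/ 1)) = 5/ 6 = 0.83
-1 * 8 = -8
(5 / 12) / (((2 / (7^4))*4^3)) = 12005 / 1536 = 7.82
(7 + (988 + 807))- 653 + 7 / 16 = 1149.44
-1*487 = -487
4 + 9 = 13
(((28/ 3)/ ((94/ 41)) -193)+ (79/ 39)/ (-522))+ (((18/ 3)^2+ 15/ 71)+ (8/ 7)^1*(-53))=-101429947981/ 475542522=-213.29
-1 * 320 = -320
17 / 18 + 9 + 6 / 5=1003 / 90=11.14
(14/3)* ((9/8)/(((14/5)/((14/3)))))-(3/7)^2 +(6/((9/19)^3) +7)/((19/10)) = 37973183/904932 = 41.96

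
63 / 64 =0.98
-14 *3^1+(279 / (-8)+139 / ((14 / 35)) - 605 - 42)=-3011 / 8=-376.38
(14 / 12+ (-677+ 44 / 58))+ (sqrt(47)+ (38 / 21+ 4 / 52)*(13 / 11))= -3004927 / 4466+ sqrt(47)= -665.99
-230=-230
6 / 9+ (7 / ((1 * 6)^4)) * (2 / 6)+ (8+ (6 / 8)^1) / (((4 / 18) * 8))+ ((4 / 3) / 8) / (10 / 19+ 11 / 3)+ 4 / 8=22785107 / 3716928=6.13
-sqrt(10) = -3.16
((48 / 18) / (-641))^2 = 64 / 3697929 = 0.00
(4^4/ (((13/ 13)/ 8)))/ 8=256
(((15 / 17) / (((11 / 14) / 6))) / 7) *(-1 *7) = -1260 / 187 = -6.74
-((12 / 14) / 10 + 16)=-563 / 35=-16.09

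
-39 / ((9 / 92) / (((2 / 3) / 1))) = -2392 / 9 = -265.78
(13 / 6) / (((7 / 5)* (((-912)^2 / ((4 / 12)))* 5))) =0.00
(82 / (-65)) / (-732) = 41 / 23790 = 0.00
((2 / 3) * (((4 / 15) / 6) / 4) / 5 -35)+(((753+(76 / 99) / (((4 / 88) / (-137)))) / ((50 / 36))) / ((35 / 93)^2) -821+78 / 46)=-167140927426 / 19018125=-8788.51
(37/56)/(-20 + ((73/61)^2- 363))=-137677/79509584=-0.00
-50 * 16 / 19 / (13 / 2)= -1600 / 247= -6.48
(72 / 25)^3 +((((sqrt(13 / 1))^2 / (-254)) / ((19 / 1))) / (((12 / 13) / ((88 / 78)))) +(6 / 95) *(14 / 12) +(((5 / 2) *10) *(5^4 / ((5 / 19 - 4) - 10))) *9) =-201004550879047 / 19681031250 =-10213.11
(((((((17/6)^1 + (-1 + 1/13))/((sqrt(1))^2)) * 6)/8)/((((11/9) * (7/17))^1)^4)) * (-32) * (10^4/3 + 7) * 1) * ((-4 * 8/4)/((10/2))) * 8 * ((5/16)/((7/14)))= 793412598417696/41544503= 19097896.02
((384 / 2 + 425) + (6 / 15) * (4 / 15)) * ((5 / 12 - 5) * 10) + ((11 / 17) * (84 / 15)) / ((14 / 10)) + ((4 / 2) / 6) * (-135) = -28326.47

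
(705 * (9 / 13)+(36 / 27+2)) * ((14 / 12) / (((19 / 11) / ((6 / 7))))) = 210815 / 741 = 284.50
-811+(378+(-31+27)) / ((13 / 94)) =24613 / 13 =1893.31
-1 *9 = -9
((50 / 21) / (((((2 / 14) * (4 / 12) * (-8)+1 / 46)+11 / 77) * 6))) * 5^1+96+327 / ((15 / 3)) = 477239 / 3135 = 152.23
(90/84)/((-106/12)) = -45/371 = -0.12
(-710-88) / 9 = -266 / 3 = -88.67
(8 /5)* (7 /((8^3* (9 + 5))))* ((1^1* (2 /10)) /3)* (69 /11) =23 /35200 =0.00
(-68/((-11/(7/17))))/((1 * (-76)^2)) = 0.00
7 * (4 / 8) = 7 / 2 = 3.50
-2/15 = -0.13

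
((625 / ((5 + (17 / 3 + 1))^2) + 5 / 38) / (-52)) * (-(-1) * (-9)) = 79155 / 96824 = 0.82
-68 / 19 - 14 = -334 / 19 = -17.58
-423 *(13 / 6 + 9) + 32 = -9383 / 2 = -4691.50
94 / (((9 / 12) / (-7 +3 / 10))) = -12596 / 15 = -839.73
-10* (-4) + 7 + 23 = 70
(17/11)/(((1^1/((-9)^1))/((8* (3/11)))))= -3672/121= -30.35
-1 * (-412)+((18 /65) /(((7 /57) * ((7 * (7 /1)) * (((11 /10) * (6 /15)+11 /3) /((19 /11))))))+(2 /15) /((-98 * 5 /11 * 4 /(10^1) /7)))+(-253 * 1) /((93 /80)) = 341286745003 /1756199445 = 194.33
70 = 70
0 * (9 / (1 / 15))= 0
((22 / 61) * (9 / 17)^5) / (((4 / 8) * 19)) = 2598156 / 1645614263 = 0.00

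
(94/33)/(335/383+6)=36002/86889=0.41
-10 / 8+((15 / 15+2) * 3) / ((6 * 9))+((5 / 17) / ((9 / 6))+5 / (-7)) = -2287 / 1428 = -1.60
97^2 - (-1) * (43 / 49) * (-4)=460869 / 49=9405.49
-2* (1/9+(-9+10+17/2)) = -173/9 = -19.22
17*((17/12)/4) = 289/48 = 6.02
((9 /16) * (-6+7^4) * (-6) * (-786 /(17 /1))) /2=25413345 /136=186862.83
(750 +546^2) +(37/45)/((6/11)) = 80694227/270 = 298867.51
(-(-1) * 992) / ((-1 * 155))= -32 / 5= -6.40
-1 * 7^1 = -7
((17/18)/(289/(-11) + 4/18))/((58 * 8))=-187/2393312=-0.00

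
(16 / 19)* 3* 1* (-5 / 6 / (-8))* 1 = 5 / 19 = 0.26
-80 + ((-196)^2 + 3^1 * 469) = 39743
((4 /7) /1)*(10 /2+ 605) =2440 /7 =348.57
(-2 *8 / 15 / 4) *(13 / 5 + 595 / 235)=-1608 / 1175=-1.37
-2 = -2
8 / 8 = 1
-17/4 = -4.25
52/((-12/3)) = -13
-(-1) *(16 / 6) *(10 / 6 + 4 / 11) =536 / 99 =5.41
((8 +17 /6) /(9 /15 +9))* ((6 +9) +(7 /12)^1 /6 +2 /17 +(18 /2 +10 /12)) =9964175 /352512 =28.27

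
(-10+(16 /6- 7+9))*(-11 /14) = 4.19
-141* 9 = -1269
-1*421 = -421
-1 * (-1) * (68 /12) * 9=51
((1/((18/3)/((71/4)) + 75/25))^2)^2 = 25411681/3154956561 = 0.01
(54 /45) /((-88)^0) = 6 /5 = 1.20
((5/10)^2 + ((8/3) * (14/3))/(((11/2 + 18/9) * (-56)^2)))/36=0.01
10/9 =1.11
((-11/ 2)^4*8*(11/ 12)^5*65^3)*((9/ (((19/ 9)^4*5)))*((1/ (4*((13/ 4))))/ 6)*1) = 806948648552475/ 533794816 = 1511720.65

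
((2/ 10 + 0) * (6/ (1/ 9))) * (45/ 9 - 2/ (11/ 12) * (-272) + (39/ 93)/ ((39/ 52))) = 11030238/ 1705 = 6469.35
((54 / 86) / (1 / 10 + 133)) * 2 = 540 / 57233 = 0.01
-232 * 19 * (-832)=3667456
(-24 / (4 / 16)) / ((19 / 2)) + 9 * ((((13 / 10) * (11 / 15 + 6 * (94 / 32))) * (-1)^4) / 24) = -70259 / 60800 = -1.16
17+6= 23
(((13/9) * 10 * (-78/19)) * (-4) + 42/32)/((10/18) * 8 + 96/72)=652551/15808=41.28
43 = 43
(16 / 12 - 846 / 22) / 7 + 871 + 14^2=35036 / 33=1061.70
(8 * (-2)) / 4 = -4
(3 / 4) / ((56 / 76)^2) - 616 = -614.62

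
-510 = -510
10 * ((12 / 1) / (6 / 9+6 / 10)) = 1800 / 19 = 94.74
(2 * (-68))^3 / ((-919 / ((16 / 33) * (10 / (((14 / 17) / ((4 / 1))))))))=13684080640 / 212289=64459.68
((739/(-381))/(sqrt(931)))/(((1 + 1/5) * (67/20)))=-36950 * sqrt(19)/10185273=-0.02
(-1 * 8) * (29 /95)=-232 /95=-2.44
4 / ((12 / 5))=5 / 3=1.67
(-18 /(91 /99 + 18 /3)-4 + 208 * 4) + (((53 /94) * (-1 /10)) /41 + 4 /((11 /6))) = 48065605273 /58079780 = 827.58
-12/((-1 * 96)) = 1/8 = 0.12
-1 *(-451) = 451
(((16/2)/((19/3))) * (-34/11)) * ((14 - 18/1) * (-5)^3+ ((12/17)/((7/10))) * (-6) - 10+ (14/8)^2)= -2781813/1463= -1901.44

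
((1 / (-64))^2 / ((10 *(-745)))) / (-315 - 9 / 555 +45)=37 / 304865157120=0.00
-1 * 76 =-76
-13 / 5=-2.60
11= 11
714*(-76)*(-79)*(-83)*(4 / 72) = -59301508 / 3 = -19767169.33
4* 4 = 16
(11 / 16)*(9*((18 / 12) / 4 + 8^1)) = 6633 / 128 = 51.82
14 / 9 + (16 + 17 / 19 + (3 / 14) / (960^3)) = 18.45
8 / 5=1.60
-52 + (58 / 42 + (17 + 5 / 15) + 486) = 3169 / 7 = 452.71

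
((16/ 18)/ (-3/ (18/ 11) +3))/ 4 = 4/ 21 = 0.19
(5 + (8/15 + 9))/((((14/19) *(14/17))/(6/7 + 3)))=316863/3430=92.38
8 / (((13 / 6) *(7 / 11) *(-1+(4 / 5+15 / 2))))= 5280 / 6643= 0.79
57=57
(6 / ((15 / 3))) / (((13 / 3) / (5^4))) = 2250 / 13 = 173.08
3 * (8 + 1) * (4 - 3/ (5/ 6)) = 54/ 5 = 10.80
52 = 52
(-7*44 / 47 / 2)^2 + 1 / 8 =191937 / 17672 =10.86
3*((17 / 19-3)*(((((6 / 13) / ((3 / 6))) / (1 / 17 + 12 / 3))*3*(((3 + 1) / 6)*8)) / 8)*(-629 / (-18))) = -1710880 / 17043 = -100.39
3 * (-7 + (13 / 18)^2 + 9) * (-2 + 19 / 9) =817 / 972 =0.84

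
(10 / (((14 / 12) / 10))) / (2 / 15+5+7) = 4500 / 637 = 7.06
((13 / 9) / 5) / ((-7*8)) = -13 / 2520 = -0.01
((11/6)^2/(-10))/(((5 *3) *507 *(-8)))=121/21902400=0.00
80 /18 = 40 /9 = 4.44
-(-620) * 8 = 4960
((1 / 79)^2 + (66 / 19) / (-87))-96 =-330260687 / 3438791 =-96.04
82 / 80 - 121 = -4799 / 40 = -119.98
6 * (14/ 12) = 7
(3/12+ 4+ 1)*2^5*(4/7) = 96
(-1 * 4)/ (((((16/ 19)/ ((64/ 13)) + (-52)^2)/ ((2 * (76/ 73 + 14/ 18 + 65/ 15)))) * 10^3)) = -307192/ 16878083625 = -0.00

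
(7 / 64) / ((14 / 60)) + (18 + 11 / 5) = 3307 / 160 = 20.67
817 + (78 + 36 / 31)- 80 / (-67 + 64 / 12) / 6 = 1028145 / 1147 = 896.38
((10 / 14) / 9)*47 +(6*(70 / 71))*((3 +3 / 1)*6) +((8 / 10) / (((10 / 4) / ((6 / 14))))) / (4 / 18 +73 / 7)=16260051043 / 75034575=216.70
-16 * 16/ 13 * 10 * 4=-787.69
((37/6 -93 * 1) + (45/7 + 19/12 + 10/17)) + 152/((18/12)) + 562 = 835523/1428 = 585.10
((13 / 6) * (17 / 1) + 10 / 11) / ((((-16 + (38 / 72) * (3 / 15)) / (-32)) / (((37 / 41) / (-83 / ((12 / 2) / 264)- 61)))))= -1882560 / 101934569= -0.02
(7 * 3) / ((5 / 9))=189 / 5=37.80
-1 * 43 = -43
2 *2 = 4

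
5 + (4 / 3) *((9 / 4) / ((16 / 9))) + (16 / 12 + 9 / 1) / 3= 10.13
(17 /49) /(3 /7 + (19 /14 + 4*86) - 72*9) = -34 /29617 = -0.00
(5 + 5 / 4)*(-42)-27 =-579 / 2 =-289.50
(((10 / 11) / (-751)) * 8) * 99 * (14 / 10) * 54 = -54432 / 751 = -72.48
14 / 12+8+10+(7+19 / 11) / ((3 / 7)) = 2609 / 66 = 39.53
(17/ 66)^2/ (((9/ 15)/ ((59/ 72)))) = 85255/ 940896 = 0.09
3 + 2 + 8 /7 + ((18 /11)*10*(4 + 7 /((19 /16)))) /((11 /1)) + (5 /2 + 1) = 784125 /32186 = 24.36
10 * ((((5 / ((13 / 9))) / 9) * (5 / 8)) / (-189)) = -0.01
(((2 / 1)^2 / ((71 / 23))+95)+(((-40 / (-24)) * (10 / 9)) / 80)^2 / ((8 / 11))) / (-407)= -2551916101 / 10785747456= -0.24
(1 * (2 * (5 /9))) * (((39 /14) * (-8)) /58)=-260 /609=-0.43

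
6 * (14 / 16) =21 / 4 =5.25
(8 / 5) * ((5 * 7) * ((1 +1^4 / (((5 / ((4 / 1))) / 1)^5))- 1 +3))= 582344 / 3125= 186.35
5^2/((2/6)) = 75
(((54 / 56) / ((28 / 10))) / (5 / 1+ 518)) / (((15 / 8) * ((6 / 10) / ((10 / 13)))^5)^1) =312500000 / 256908394197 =0.00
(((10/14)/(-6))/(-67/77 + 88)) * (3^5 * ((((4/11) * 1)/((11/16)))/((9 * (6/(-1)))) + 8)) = -195780/73799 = -2.65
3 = 3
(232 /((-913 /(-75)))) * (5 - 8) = -57.17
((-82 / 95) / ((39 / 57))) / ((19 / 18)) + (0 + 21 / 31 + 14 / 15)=9547 / 22971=0.42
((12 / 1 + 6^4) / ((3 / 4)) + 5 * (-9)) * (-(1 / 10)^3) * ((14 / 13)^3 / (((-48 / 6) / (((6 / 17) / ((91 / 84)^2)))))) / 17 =62937756 / 13412959625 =0.00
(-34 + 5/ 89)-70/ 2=-6136/ 89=-68.94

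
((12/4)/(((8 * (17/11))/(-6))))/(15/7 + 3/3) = -63/136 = -0.46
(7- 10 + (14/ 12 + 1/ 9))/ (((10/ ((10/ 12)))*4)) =-31/ 864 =-0.04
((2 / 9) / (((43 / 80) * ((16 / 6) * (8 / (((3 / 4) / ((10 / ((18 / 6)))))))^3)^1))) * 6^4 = 19683 / 4403200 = 0.00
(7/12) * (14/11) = 49/66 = 0.74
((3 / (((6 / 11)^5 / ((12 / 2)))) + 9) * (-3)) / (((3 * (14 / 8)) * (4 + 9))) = -164939 / 9828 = -16.78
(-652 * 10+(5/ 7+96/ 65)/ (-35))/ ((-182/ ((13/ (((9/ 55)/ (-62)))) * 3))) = -35406710977/ 66885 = -529366.99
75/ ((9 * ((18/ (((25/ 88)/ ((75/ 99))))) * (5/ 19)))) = 95/ 144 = 0.66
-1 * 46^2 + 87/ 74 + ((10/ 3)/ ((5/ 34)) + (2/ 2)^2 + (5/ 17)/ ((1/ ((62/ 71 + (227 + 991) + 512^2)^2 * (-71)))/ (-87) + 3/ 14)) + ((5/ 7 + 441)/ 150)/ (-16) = -1439587531069304051321923/ 688808027027272198200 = -2089.97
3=3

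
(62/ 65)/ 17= 62/ 1105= 0.06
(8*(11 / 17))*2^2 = 352 / 17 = 20.71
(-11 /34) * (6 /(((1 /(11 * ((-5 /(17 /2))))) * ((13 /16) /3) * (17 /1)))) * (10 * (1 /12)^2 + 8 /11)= 138820 /63869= 2.17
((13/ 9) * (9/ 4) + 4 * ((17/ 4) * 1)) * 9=729/ 4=182.25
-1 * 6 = -6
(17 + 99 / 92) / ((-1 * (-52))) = 1663 / 4784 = 0.35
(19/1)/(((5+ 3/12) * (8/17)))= 323/42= 7.69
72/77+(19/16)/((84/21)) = 6071/4928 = 1.23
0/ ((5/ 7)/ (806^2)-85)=0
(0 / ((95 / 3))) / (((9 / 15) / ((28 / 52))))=0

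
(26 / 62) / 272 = 13 / 8432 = 0.00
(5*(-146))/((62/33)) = -12045/31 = -388.55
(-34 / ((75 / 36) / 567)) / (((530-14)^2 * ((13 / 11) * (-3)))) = 11781 / 1201850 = 0.01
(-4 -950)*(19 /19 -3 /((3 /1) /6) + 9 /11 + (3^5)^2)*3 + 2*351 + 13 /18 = -33459142249 /198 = -168985566.91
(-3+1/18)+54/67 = -2579/1206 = -2.14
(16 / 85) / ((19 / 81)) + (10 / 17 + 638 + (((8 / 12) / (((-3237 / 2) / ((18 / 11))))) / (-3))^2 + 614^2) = 773242976520590404 / 2047591395135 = 377635.39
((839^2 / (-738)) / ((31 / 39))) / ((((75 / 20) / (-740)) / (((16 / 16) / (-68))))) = -677172002 / 194463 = -3482.27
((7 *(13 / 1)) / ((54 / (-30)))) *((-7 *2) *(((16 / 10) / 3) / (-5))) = -10192 / 135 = -75.50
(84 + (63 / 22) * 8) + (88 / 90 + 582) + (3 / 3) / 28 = 9562327 / 13860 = 689.92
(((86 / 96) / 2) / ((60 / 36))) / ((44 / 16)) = 43 / 440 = 0.10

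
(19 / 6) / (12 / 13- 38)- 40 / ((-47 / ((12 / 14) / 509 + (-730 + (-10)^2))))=-259706407987 / 484297212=-536.25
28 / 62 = 14 / 31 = 0.45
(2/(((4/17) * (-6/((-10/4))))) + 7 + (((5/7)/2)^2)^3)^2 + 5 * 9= 79685245563734281/510245211377664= 156.17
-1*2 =-2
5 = 5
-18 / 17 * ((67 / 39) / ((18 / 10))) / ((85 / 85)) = -670 / 663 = -1.01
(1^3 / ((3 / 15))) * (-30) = -150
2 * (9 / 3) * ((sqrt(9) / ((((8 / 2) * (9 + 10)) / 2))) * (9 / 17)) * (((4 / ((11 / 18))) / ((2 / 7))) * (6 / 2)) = 61236 / 3553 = 17.24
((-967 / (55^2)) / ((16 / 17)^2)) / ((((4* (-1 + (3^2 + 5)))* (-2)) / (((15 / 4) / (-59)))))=-838389 / 3801374720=-0.00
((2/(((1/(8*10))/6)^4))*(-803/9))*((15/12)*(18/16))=-13320806400000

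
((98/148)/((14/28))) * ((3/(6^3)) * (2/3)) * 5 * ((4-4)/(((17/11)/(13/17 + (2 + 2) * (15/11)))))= 0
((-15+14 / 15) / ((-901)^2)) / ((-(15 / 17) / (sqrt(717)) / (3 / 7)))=211 * sqrt(717) / 25070325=0.00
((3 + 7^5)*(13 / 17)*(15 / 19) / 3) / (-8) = -546325 / 1292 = -422.85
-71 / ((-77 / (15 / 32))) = 1065 / 2464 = 0.43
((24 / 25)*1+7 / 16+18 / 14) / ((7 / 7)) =7513 / 2800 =2.68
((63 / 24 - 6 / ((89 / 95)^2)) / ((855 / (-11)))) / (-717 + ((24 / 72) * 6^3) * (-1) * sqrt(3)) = -77952479 / 1000390932840 + 326161 * sqrt(3) / 41682955535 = -0.00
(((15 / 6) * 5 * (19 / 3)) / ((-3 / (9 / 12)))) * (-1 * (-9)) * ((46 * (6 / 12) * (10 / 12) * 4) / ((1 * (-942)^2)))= -0.02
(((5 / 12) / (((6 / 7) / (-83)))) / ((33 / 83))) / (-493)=241115 / 1171368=0.21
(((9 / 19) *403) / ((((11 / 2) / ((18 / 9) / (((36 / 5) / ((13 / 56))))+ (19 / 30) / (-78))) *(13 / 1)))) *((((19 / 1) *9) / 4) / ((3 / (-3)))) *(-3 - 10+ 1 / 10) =82.99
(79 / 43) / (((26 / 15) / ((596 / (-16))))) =-176565 / 4472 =-39.48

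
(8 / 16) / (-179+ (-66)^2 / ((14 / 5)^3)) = 0.03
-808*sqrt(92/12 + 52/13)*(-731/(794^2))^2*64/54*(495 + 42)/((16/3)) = -9660712519*sqrt(105)/223565371929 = -0.44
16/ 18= 8/ 9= 0.89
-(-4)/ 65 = 4/ 65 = 0.06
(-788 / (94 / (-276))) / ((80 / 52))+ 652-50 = 494888 / 235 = 2105.91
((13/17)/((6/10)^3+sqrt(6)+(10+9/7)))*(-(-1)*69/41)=232323000/1982152093 - 686765625*sqrt(6)/67393171162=0.09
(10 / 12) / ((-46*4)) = -5 / 1104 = -0.00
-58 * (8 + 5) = -754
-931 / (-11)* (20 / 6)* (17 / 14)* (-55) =-56525 / 3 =-18841.67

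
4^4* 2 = 512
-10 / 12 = -5 / 6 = -0.83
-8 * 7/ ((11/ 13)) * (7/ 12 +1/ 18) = -4186/ 99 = -42.28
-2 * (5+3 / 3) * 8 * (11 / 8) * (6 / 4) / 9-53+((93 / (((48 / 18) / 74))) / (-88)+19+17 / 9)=-264331 / 3168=-83.44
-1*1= -1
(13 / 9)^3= 2197 / 729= 3.01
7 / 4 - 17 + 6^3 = 803 / 4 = 200.75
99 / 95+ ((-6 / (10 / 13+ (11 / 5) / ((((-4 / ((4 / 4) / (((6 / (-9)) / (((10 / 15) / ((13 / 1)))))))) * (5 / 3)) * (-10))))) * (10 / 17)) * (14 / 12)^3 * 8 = -8321129851 / 144870345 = -57.44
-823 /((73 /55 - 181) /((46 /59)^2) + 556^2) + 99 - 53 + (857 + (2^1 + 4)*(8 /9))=48971987325665 /53914272657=908.33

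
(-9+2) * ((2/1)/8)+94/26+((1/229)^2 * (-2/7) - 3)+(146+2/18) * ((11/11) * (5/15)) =24516636661/515390148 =47.57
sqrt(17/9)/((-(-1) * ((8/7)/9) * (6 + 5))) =21 * sqrt(17)/88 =0.98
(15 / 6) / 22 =5 / 44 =0.11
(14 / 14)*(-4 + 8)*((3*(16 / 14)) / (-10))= -48 / 35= -1.37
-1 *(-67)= 67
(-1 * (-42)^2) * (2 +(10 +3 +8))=-40572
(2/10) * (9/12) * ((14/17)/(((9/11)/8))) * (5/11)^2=140/561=0.25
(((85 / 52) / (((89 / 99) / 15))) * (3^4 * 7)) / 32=71569575 / 148096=483.26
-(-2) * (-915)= -1830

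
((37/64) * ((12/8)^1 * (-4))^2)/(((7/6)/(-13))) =-12987/56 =-231.91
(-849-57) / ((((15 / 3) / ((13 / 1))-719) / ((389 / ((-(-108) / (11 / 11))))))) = 763607 / 168156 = 4.54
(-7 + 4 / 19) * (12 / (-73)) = 1548 / 1387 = 1.12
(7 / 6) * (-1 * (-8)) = 28 / 3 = 9.33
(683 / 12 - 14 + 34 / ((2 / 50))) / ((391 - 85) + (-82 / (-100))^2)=6696875 / 2300043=2.91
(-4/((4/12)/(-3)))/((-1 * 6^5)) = -1/216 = -0.00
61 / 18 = 3.39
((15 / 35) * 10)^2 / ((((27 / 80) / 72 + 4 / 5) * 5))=4.57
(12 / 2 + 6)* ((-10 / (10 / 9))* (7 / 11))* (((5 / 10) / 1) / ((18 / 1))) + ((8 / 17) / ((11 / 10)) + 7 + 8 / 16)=2251 / 374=6.02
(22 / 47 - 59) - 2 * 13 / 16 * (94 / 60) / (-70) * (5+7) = -3822683 / 65800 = -58.10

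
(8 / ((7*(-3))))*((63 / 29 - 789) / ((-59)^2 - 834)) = 60848 / 537341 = 0.11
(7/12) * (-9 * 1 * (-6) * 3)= 189/2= 94.50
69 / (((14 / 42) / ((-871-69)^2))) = 182905200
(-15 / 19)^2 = 225 / 361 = 0.62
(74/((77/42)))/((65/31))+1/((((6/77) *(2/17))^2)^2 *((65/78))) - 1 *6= 419850483384767/2471040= 169908412.40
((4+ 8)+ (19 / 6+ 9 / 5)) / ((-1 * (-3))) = 509 / 90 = 5.66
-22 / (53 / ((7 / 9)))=-154 / 477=-0.32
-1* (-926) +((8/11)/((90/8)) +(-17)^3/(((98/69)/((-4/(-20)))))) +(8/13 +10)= 154409389/630630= 244.85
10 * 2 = 20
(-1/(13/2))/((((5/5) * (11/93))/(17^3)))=-913818/143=-6390.34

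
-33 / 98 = -0.34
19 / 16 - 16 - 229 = -3901 / 16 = -243.81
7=7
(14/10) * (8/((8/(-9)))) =-63/5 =-12.60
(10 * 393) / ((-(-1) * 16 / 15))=29475 / 8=3684.38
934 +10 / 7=6548 / 7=935.43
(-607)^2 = 368449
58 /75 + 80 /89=11162 /6675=1.67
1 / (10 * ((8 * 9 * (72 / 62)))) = 31 / 25920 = 0.00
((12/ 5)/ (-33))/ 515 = -0.00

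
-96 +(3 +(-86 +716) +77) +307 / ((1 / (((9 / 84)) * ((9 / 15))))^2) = 12059267 / 19600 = 615.27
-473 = -473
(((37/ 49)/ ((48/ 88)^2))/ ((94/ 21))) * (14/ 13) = 4477/ 7332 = 0.61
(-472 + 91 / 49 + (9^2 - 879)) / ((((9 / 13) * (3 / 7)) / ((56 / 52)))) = -41426 / 9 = -4602.89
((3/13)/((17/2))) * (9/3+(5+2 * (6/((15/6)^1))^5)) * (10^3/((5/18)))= 16346.85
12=12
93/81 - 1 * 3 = -50/27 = -1.85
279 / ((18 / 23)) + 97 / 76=27191 / 76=357.78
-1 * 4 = -4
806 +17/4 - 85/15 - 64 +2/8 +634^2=2416181/6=402696.83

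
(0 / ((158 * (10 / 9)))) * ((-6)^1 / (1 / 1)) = 0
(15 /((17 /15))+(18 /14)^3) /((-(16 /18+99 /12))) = -3224448 /1918399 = -1.68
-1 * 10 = -10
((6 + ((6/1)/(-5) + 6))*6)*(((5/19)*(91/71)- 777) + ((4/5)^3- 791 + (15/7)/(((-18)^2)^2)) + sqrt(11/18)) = -64729093857691/637402500 + 54*sqrt(22)/5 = -101500.71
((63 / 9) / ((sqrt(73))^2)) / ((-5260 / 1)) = -7 / 383980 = -0.00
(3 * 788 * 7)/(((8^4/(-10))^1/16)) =-646.41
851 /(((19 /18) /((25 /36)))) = 21275 /38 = 559.87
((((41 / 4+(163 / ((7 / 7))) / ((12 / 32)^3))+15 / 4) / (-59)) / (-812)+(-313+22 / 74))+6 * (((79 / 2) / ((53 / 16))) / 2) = -351144906727 / 1268292438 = -276.86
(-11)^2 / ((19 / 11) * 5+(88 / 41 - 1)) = 54571 / 4412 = 12.37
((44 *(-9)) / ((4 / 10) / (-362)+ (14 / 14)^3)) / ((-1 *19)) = 89595 / 4294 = 20.87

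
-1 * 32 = -32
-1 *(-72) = 72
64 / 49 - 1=15 / 49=0.31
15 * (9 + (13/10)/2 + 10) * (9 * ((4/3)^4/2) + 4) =5371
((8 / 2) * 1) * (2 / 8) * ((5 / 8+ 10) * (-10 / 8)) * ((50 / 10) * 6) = -6375 / 16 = -398.44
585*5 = 2925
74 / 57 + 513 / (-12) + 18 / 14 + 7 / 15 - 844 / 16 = -368873 / 3990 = -92.45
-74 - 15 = -89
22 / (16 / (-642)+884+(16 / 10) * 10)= 3531 / 144446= 0.02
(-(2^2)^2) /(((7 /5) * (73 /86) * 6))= -3440 /1533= -2.24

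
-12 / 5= -2.40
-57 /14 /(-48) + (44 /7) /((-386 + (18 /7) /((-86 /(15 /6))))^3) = 0.08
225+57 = 282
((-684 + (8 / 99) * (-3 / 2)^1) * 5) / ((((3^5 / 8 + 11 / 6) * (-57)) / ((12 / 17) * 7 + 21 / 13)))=25656960 / 2100241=12.22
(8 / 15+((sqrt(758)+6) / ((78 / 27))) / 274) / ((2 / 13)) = 9 * sqrt(758) / 1096+28901 / 8220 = 3.74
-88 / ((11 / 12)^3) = -13824 / 121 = -114.25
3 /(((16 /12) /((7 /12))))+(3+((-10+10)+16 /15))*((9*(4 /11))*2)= 24579 /880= 27.93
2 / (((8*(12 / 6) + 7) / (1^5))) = 0.09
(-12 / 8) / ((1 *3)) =-1 / 2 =-0.50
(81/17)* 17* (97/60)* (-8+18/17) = -154521/170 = -908.95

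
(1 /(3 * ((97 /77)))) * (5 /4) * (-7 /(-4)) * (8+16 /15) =9163 /1746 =5.25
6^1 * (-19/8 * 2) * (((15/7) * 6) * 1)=-2565/7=-366.43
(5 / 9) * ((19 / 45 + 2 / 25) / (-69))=-0.00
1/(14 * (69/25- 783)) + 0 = -25/273084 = -0.00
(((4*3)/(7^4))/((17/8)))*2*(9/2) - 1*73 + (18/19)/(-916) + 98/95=-127776393807/1775947670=-71.95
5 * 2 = 10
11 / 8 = 1.38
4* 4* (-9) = -144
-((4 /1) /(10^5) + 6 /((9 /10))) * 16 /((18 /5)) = -500003 /16875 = -29.63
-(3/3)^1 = -1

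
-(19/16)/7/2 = -19/224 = -0.08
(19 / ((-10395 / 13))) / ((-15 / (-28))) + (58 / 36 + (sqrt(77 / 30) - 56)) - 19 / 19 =-2469551 / 44550 + sqrt(2310) / 30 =-53.83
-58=-58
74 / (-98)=-37 / 49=-0.76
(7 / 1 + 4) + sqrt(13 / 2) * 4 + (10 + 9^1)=2 * sqrt(26) + 30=40.20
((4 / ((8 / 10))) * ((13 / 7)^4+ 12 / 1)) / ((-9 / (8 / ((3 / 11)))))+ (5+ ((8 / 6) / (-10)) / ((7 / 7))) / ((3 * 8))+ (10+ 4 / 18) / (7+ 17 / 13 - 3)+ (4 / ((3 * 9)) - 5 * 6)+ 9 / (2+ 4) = -359254507 / 864360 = -415.63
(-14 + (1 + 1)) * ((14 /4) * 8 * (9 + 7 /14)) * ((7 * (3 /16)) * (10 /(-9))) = 4655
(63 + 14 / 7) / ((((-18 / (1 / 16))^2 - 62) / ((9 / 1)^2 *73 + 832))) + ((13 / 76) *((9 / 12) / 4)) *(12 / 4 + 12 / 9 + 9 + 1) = 289727919 / 50392256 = 5.75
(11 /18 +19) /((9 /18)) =353 /9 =39.22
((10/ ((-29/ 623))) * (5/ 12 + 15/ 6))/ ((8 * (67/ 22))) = -1199275/ 46632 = -25.72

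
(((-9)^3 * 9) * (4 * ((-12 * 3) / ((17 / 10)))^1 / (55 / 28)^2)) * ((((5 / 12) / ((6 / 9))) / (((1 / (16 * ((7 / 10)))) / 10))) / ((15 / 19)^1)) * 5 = 131352689664 / 2057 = 63856436.39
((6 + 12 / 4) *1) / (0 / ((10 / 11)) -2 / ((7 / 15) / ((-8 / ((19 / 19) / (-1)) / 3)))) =-63 / 80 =-0.79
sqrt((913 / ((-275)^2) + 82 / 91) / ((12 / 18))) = 1.17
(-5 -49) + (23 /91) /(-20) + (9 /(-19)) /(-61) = -113916797 /2109380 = -54.00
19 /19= 1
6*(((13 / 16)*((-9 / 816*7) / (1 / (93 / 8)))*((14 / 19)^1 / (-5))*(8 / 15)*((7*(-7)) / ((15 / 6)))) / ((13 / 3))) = -2009637 / 1292000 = -1.56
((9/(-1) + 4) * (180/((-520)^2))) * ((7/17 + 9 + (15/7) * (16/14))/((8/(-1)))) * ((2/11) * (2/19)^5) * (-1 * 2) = -360/15523707199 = -0.00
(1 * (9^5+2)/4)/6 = 59051/24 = 2460.46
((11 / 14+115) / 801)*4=3242 / 5607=0.58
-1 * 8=-8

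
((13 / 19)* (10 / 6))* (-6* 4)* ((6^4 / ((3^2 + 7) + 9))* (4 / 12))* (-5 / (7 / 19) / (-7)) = -44928 / 49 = -916.90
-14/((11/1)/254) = -3556/11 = -323.27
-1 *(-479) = 479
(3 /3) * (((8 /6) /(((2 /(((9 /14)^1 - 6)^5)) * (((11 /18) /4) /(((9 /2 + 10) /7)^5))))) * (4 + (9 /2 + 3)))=-3358500344560546875 /397725150592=-8444274.49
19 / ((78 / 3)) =19 / 26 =0.73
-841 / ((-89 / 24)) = 20184 / 89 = 226.79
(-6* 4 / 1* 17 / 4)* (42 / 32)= -1071 / 8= -133.88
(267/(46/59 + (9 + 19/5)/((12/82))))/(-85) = -0.04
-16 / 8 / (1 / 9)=-18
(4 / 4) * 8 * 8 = 64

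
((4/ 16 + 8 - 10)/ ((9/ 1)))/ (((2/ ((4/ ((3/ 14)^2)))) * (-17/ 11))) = 7546/ 1377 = 5.48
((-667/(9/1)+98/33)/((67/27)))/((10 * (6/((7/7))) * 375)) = -7043/5527500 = -0.00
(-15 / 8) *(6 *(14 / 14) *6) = -135 / 2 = -67.50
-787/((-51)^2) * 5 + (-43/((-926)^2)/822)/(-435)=-134055697011373/88609623369480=-1.51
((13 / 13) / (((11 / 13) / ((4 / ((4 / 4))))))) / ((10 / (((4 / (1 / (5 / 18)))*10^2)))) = 5200 / 99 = 52.53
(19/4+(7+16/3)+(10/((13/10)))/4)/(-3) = -2965/468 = -6.34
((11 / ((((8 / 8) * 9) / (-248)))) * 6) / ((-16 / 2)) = 682 / 3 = 227.33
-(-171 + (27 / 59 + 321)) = -8877 / 59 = -150.46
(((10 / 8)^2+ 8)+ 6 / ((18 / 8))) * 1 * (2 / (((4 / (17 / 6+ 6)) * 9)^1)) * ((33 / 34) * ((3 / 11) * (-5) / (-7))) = 1.13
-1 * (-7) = 7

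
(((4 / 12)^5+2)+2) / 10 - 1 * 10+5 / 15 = -22517 / 2430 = -9.27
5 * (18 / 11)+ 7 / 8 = 797 / 88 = 9.06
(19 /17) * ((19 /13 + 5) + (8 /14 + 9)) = 27721 /1547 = 17.92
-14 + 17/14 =-179/14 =-12.79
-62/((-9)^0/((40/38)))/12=-310/57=-5.44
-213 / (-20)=10.65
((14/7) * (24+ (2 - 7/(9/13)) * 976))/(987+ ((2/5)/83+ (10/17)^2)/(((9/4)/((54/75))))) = -425961146000/26637594741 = -15.99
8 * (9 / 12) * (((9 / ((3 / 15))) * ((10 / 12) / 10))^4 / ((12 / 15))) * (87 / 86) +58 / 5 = 332881981 / 220160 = 1512.00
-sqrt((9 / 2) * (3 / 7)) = -3 * sqrt(42) / 14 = -1.39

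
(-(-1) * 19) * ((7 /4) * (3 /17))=399 /68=5.87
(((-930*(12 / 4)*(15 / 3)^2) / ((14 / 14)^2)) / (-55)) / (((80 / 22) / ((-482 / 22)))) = -336195 / 44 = -7640.80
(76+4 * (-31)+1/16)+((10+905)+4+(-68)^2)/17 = 75649/272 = 278.12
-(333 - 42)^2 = -84681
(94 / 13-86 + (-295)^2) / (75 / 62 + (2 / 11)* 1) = 770865282 / 12337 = 62484.01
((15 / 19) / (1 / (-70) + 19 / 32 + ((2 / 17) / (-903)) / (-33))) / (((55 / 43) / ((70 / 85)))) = 782792640 / 892388219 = 0.88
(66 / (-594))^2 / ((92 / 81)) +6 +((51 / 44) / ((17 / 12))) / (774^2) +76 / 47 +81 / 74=63861607285 / 7321490847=8.72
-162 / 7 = -23.14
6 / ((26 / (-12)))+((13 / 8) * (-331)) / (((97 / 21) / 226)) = -132757215 / 5044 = -26319.83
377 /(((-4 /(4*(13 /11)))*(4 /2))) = -4901 /22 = -222.77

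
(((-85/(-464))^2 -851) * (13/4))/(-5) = 2381725723/4305920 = 553.13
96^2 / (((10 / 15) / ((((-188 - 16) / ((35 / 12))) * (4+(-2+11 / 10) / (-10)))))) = -3460257792 / 875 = -3954580.33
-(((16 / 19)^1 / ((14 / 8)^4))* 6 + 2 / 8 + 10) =-1968683 / 182476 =-10.79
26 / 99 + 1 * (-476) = -47098 / 99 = -475.74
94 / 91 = 1.03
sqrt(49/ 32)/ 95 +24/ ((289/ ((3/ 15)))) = 7*sqrt(2)/ 760 +24/ 1445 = 0.03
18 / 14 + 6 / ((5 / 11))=507 / 35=14.49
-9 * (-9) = 81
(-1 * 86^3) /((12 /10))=-1590140 /3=-530046.67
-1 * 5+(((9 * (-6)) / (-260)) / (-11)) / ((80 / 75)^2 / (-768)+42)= -40542715 / 8107814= -5.00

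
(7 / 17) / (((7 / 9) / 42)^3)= 1102248 / 17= 64838.12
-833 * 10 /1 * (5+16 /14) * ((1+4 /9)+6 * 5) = -14481110 /9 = -1609012.22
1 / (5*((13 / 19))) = 19 / 65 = 0.29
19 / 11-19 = -190 / 11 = -17.27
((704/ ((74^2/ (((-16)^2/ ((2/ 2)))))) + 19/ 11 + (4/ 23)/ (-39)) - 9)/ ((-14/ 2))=-346267876/ 94555461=-3.66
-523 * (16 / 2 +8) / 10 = -4184 / 5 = -836.80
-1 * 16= -16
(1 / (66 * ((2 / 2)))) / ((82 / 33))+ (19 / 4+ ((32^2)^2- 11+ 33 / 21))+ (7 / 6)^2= 10833853019 / 10332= 1048572.69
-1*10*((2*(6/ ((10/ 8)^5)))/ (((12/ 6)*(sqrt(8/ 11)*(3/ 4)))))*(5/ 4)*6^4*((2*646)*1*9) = -15431565312*sqrt(22)/ 125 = -579043657.11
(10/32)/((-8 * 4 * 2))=-5/1024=-0.00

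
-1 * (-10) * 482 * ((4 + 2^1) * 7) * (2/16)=25305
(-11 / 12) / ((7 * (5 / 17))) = -187 / 420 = -0.45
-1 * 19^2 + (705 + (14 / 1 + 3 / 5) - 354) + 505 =2548 / 5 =509.60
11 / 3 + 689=2078 / 3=692.67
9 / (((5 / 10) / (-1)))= -18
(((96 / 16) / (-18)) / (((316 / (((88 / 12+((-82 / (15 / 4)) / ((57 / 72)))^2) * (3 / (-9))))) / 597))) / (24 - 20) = 2075040461 / 51334200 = 40.42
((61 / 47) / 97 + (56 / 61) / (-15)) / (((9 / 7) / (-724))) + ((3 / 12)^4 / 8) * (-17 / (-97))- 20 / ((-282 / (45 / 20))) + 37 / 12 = 2319898902581 / 76888811520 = 30.17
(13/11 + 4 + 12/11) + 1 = 80/11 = 7.27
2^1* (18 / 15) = 12 / 5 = 2.40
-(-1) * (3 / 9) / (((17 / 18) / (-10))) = -60 / 17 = -3.53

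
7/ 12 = 0.58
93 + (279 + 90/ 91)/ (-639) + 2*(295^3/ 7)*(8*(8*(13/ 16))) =2464343219042/ 6461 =381418235.42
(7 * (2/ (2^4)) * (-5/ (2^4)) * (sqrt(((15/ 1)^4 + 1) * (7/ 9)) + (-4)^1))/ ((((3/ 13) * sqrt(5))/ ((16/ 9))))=91 * sqrt(5) * (12 - sqrt(354382))/ 648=-183.17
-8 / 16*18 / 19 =-9 / 19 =-0.47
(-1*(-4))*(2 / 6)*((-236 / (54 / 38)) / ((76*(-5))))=236 / 405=0.58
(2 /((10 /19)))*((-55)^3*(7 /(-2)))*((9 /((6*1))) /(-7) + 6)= 51210225 /4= 12802556.25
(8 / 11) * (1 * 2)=1.45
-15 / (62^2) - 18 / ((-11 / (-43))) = -2975421 / 42284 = -70.37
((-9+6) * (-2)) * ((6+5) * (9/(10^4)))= 297/5000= 0.06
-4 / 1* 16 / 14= -32 / 7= -4.57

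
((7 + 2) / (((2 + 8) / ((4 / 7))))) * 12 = 216 / 35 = 6.17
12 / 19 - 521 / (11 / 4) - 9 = -41345 / 209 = -197.82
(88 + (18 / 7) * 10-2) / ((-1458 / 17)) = -6647 / 5103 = -1.30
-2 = -2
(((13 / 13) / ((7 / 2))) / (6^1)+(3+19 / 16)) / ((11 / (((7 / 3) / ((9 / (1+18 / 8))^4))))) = 40642303 / 2660511744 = 0.02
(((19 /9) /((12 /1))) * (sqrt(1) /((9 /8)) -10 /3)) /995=-0.00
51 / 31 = 1.65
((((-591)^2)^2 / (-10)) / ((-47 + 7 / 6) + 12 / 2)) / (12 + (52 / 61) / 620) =692090211819753 / 27120047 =25519506.36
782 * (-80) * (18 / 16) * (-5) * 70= 24633000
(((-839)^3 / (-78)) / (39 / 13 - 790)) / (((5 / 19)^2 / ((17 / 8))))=-3624449105503 / 12277200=-295217.89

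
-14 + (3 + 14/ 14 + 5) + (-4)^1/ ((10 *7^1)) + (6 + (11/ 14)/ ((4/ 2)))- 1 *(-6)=1027/ 140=7.34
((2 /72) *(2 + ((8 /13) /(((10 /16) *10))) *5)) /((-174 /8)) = -6 /1885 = -0.00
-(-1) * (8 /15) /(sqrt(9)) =8 /45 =0.18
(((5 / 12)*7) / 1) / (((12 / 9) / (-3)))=-105 / 16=-6.56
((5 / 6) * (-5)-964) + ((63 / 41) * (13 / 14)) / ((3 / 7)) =-118675 / 123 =-964.84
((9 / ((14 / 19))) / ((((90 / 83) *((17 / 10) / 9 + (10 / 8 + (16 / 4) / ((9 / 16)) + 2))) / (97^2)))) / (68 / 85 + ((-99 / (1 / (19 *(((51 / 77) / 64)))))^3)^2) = 85687053709901226311680 / 464141268617878377769211071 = 0.00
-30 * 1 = -30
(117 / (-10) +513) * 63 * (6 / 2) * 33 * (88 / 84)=16377471 / 5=3275494.20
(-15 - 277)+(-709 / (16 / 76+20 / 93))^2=1569350229641 / 565504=2775135.51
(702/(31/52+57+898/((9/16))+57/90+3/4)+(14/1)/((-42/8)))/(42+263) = -6515374/886107045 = -0.01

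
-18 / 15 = -6 / 5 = -1.20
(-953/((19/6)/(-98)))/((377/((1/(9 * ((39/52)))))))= 747152/64467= 11.59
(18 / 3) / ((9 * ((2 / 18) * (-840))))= -1 / 140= -0.01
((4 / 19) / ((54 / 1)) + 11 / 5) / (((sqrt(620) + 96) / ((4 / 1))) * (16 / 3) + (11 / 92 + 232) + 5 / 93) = 49683345510908 / 8050539140262495 - 367847674496 * sqrt(155) / 8050539140262495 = 0.01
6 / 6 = 1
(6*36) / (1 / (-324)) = -69984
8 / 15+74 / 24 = 217 / 60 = 3.62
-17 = -17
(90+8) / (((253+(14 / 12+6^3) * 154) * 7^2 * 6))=1 / 101090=0.00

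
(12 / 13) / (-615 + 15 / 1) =-1 / 650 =-0.00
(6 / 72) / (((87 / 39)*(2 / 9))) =0.17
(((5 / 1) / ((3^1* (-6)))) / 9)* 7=-35 / 162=-0.22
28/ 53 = 0.53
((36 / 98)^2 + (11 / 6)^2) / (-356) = -302185 / 30771216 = -0.01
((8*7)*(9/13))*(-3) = -1512/13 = -116.31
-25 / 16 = -1.56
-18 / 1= -18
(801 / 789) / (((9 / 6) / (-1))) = -178 / 263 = -0.68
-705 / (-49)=705 / 49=14.39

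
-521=-521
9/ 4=2.25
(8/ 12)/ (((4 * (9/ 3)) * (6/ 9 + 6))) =1/ 120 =0.01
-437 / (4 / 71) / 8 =-31027 / 32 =-969.59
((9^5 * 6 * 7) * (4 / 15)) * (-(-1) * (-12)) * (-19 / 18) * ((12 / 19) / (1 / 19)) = 502625088 / 5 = 100525017.60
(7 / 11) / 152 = 7 / 1672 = 0.00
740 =740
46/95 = 0.48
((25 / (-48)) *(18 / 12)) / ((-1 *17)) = 25 / 544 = 0.05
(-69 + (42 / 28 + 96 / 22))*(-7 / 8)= 9723 / 176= 55.24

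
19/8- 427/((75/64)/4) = -873071/600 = -1455.12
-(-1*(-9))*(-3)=27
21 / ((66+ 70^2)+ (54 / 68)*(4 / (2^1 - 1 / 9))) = 6069 / 1435660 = 0.00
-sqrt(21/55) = -sqrt(1155)/55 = -0.62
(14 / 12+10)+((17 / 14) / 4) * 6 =1091 / 84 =12.99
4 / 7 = 0.57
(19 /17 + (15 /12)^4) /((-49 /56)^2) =15489 /3332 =4.65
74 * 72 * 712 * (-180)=-682836480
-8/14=-4/7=-0.57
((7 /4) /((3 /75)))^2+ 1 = 30641 /16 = 1915.06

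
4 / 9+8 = 76 / 9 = 8.44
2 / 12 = 1 / 6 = 0.17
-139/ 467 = -0.30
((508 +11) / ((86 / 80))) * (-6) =-124560 / 43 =-2896.74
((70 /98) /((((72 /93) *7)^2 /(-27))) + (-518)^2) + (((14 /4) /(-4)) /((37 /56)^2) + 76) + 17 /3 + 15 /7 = 24198566468507 /90156864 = 268405.15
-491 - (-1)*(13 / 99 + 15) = -47111 / 99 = -475.87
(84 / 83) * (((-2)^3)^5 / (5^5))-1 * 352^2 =-32140352512 / 259375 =-123914.61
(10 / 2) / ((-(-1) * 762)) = 5 / 762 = 0.01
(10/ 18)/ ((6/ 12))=10/ 9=1.11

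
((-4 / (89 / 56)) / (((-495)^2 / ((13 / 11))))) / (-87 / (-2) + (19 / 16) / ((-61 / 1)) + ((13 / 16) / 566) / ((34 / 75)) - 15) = -54693603328 / 128331907259744925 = -0.00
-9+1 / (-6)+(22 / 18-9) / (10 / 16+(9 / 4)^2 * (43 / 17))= -640825 / 65754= -9.75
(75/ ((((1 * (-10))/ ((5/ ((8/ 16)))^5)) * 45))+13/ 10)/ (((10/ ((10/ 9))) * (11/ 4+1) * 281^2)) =-999922/ 159896025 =-0.01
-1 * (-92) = 92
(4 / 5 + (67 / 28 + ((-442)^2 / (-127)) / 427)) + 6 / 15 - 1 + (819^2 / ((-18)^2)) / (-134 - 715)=-793776944 / 230202105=-3.45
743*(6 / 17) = 4458 / 17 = 262.24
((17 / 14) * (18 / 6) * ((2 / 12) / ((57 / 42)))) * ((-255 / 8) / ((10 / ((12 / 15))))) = -867 / 760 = -1.14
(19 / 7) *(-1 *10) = -190 / 7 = -27.14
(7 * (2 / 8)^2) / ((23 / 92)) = 7 / 4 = 1.75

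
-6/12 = -1/2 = -0.50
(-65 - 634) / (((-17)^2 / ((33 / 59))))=-23067 / 17051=-1.35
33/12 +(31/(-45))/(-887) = 439189/159660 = 2.75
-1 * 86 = -86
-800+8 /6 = -2396 /3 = -798.67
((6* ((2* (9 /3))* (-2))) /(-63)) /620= 2 /1085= 0.00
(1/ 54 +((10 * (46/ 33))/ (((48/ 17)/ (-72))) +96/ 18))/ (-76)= 207961/ 45144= 4.61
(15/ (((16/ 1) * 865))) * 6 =0.01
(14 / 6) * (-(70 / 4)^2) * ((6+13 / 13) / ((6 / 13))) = -10837.85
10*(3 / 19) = 30 / 19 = 1.58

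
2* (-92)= -184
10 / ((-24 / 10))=-25 / 6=-4.17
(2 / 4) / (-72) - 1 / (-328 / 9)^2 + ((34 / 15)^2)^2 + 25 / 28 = 1040125393693 / 38125080000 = 27.28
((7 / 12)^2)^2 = 2401 / 20736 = 0.12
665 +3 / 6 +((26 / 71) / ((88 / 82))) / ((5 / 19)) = 2603841 / 3905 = 666.80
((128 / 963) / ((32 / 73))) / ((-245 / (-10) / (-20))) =-11680 / 47187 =-0.25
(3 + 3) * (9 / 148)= 27 / 74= 0.36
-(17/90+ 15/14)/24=-397/7560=-0.05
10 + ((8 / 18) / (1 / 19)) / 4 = 109 / 9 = 12.11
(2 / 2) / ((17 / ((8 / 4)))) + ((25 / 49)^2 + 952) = 38873211 / 40817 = 952.38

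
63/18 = 7/2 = 3.50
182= 182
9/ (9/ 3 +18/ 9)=9/ 5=1.80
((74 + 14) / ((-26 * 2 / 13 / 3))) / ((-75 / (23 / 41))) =506 / 1025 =0.49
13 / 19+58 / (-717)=0.60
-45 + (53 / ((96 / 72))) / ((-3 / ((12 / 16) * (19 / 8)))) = -8781 / 128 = -68.60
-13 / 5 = -2.60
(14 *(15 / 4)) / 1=105 / 2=52.50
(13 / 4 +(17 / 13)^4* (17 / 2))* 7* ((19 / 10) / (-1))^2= 8114214689 / 11424400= 710.25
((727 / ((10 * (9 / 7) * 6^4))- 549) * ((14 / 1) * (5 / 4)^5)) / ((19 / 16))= -280132435625 / 14183424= -19750.69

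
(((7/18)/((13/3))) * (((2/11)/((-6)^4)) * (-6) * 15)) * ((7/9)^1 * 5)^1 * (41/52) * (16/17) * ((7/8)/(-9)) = 351575/1105852176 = 0.00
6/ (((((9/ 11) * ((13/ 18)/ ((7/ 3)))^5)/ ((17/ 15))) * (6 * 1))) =905157792/ 1856465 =487.57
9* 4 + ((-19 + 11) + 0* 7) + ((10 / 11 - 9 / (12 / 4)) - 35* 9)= -3180 / 11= -289.09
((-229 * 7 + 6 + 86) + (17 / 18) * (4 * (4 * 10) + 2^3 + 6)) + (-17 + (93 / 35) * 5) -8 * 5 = -29198 / 21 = -1390.38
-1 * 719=-719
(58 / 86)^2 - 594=-1097465 / 1849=-593.55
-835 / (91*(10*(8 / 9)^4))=-1095687 / 745472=-1.47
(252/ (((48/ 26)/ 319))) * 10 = 435435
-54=-54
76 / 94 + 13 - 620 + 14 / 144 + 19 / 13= -26599003 / 43992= -604.63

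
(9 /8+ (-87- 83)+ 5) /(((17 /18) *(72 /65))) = -85215 /544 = -156.65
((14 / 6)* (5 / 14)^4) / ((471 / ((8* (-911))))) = -0.59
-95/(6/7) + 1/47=-31249/282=-110.81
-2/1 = -2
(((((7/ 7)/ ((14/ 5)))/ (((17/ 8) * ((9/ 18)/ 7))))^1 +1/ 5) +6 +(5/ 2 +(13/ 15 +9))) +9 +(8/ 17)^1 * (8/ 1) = 17179/ 510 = 33.68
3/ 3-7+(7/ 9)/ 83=-4475/ 747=-5.99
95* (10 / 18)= 475 / 9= 52.78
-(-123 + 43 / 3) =326 / 3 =108.67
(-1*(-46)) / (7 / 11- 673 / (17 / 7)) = -4301 / 25851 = -0.17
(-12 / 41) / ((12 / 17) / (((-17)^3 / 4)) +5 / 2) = -2004504 / 17117869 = -0.12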